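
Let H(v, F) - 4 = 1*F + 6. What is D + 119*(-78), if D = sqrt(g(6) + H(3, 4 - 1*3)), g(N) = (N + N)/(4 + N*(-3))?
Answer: -9282 + sqrt(497)/7 ≈ -9278.8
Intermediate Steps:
H(v, F) = 10 + F (H(v, F) = 4 + (1*F + 6) = 4 + (F + 6) = 4 + (6 + F) = 10 + F)
g(N) = 2*N/(4 - 3*N) (g(N) = (2*N)/(4 - 3*N) = 2*N/(4 - 3*N))
D = sqrt(497)/7 (D = sqrt(-2*6/(-4 + 3*6) + (10 + (4 - 1*3))) = sqrt(-2*6/(-4 + 18) + (10 + (4 - 3))) = sqrt(-2*6/14 + (10 + 1)) = sqrt(-2*6*1/14 + 11) = sqrt(-6/7 + 11) = sqrt(71/7) = sqrt(497)/7 ≈ 3.1848)
D + 119*(-78) = sqrt(497)/7 + 119*(-78) = sqrt(497)/7 - 9282 = -9282 + sqrt(497)/7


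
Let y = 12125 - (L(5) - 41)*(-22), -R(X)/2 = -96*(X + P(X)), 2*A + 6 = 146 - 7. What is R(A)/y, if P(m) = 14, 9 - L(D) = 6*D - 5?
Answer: 2208/1553 ≈ 1.4218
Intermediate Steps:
L(D) = 14 - 6*D (L(D) = 9 - (6*D - 5) = 9 - (-5 + 6*D) = 9 + (5 - 6*D) = 14 - 6*D)
A = 133/2 (A = -3 + (146 - 7)/2 = -3 + (1/2)*139 = -3 + 139/2 = 133/2 ≈ 66.500)
R(X) = 2688 + 192*X (R(X) = -(-192)*(X + 14) = -(-192)*(14 + X) = -2*(-1344 - 96*X) = 2688 + 192*X)
y = 10871 (y = 12125 - ((14 - 6*5) - 41)*(-22) = 12125 - ((14 - 30) - 41)*(-22) = 12125 - (-16 - 41)*(-22) = 12125 - (-57)*(-22) = 12125 - 1*1254 = 12125 - 1254 = 10871)
R(A)/y = (2688 + 192*(133/2))/10871 = (2688 + 12768)*(1/10871) = 15456*(1/10871) = 2208/1553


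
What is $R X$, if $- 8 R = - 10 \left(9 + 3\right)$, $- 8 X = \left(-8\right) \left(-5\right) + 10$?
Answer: $- \frac{375}{4} \approx -93.75$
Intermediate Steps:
$X = - \frac{25}{4}$ ($X = - \frac{\left(-8\right) \left(-5\right) + 10}{8} = - \frac{40 + 10}{8} = \left(- \frac{1}{8}\right) 50 = - \frac{25}{4} \approx -6.25$)
$R = 15$ ($R = - \frac{\left(-10\right) \left(9 + 3\right)}{8} = - \frac{\left(-10\right) 12}{8} = \left(- \frac{1}{8}\right) \left(-120\right) = 15$)
$R X = 15 \left(- \frac{25}{4}\right) = - \frac{375}{4}$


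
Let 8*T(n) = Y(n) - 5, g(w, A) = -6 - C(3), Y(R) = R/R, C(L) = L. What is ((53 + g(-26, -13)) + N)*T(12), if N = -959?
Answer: 915/2 ≈ 457.50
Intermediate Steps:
Y(R) = 1
g(w, A) = -9 (g(w, A) = -6 - 1*3 = -6 - 3 = -9)
T(n) = -½ (T(n) = (1 - 5)/8 = (⅛)*(-4) = -½)
((53 + g(-26, -13)) + N)*T(12) = ((53 - 9) - 959)*(-½) = (44 - 959)*(-½) = -915*(-½) = 915/2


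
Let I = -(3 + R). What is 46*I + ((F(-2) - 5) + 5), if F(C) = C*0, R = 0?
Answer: -138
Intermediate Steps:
F(C) = 0
I = -3 (I = -(3 + 0) = -1*3 = -3)
46*I + ((F(-2) - 5) + 5) = 46*(-3) + ((0 - 5) + 5) = -138 + (-5 + 5) = -138 + 0 = -138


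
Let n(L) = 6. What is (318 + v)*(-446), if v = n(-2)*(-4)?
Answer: -131124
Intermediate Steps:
v = -24 (v = 6*(-4) = -24)
(318 + v)*(-446) = (318 - 24)*(-446) = 294*(-446) = -131124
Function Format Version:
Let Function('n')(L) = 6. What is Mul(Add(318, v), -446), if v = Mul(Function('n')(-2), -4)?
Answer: -131124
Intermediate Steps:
v = -24 (v = Mul(6, -4) = -24)
Mul(Add(318, v), -446) = Mul(Add(318, -24), -446) = Mul(294, -446) = -131124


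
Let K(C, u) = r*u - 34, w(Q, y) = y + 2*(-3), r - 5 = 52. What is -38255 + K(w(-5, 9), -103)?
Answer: -44160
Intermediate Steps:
r = 57 (r = 5 + 52 = 57)
w(Q, y) = -6 + y (w(Q, y) = y - 6 = -6 + y)
K(C, u) = -34 + 57*u (K(C, u) = 57*u - 34 = -34 + 57*u)
-38255 + K(w(-5, 9), -103) = -38255 + (-34 + 57*(-103)) = -38255 + (-34 - 5871) = -38255 - 5905 = -44160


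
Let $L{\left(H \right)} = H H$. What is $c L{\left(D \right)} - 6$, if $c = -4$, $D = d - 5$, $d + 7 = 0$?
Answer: $-582$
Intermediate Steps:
$d = -7$ ($d = -7 + 0 = -7$)
$D = -12$ ($D = -7 - 5 = -12$)
$L{\left(H \right)} = H^{2}$
$c L{\left(D \right)} - 6 = - 4 \left(-12\right)^{2} - 6 = \left(-4\right) 144 - 6 = -576 - 6 = -582$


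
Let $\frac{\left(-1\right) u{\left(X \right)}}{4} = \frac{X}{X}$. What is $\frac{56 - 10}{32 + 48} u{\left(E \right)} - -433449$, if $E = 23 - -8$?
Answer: $\frac{4334467}{10} \approx 4.3345 \cdot 10^{5}$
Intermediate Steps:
$E = 31$ ($E = 23 + 8 = 31$)
$u{\left(X \right)} = -4$ ($u{\left(X \right)} = - 4 \frac{X}{X} = \left(-4\right) 1 = -4$)
$\frac{56 - 10}{32 + 48} u{\left(E \right)} - -433449 = \frac{56 - 10}{32 + 48} \left(-4\right) - -433449 = \frac{46}{80} \left(-4\right) + 433449 = 46 \cdot \frac{1}{80} \left(-4\right) + 433449 = \frac{23}{40} \left(-4\right) + 433449 = - \frac{23}{10} + 433449 = \frac{4334467}{10}$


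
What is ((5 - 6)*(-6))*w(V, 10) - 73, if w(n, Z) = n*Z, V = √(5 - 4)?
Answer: -13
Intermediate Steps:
V = 1 (V = √1 = 1)
w(n, Z) = Z*n
((5 - 6)*(-6))*w(V, 10) - 73 = ((5 - 6)*(-6))*(10*1) - 73 = -1*(-6)*10 - 73 = 6*10 - 73 = 60 - 73 = -13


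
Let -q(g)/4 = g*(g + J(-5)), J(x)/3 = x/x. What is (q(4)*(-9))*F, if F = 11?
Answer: 11088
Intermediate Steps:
J(x) = 3 (J(x) = 3*(x/x) = 3*1 = 3)
q(g) = -4*g*(3 + g) (q(g) = -4*g*(g + 3) = -4*g*(3 + g))
(q(4)*(-9))*F = (-4*4*(3 + 4)*(-9))*11 = (-4*4*7*(-9))*11 = -112*(-9)*11 = 1008*11 = 11088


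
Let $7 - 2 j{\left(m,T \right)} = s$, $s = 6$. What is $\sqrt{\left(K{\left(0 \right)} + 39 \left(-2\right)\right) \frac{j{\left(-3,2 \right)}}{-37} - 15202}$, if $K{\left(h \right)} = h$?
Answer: $\frac{i \sqrt{20810095}}{37} \approx 123.29 i$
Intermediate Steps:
$j{\left(m,T \right)} = \frac{1}{2}$ ($j{\left(m,T \right)} = \frac{7}{2} - 3 = \frac{1}{2}$)
$\sqrt{\left(K{\left(0 \right)} + 39 \left(-2\right)\right) \frac{j{\left(-3,2 \right)}}{-37} - 15202} = \sqrt{\left(0 + 39 \left(-2\right)\right) \frac{1}{2 \left(-37\right)} - 15202} = \sqrt{\left(0 - 78\right) \frac{1}{2} \left(- \frac{1}{37}\right) - 15202} = \sqrt{\left(-78\right) \left(- \frac{1}{74}\right) - 15202} = \sqrt{\frac{39}{37} - 15202} = \sqrt{- \frac{562435}{37}} = \frac{i \sqrt{20810095}}{37}$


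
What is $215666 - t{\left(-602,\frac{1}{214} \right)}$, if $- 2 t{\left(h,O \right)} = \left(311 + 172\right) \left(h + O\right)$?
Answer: $\frac{30081607}{428} \approx 70284.0$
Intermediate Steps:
$t{\left(h,O \right)} = - \frac{483 O}{2} - \frac{483 h}{2}$ ($t{\left(h,O \right)} = - \frac{\left(311 + 172\right) \left(h + O\right)}{2} = - \frac{483 \left(O + h\right)}{2} = - \frac{483 O + 483 h}{2} = - \frac{483 O}{2} - \frac{483 h}{2}$)
$215666 - t{\left(-602,\frac{1}{214} \right)} = 215666 - \left(- \frac{483}{2 \cdot 214} - -145383\right) = 215666 - \left(\left(- \frac{483}{2}\right) \frac{1}{214} + 145383\right) = 215666 - \left(- \frac{483}{428} + 145383\right) = 215666 - \frac{62223441}{428} = \frac{30081607}{428}$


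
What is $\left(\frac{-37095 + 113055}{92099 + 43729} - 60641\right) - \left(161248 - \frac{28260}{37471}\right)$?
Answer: $- \frac{4481436538571}{20196869} \approx -2.2189 \cdot 10^{5}$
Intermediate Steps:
$\left(\frac{-37095 + 113055}{92099 + 43729} - 60641\right) - \left(161248 - \frac{28260}{37471}\right) = \left(\frac{75960}{135828} - 60641\right) - \frac{6042095548}{37471} = \left(75960 \cdot \frac{1}{135828} - 60641\right) + \left(\left(\frac{28260}{37471} - 26121\right) - 135127\right) = \left(\frac{2110}{3773} - 60641\right) - \frac{6042095548}{37471} = - \frac{228796383}{3773} - \frac{6042095548}{37471} = - \frac{4481436538571}{20196869}$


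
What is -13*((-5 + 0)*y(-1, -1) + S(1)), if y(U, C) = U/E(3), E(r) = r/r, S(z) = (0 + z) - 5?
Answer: -13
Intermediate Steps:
S(z) = -5 + z (S(z) = z - 5 = -5 + z)
E(r) = 1
y(U, C) = U (y(U, C) = U/1 = U*1 = U)
-13*((-5 + 0)*y(-1, -1) + S(1)) = -13*((-5 + 0)*(-1) + (-5 + 1)) = -13*(-5*(-1) - 4) = -13*(5 - 4) = -13*1 = -13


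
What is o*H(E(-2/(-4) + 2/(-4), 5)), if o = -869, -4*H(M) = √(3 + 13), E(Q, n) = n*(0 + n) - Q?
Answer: 869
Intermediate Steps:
E(Q, n) = n² - Q (E(Q, n) = n*n - Q = n² - Q)
H(M) = -1 (H(M) = -√(3 + 13)/4 = -√16/4 = -¼*4 = -1)
o*H(E(-2/(-4) + 2/(-4), 5)) = -869*(-1) = 869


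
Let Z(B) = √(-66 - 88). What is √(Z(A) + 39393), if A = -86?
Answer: √(39393 + I*√154) ≈ 198.48 + 0.0313*I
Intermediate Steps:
Z(B) = I*√154 (Z(B) = √(-154) = I*√154)
√(Z(A) + 39393) = √(I*√154 + 39393) = √(39393 + I*√154)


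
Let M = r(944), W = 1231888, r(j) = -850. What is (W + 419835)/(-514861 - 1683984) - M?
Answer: 1867366527/2198845 ≈ 849.25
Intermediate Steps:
M = -850
(W + 419835)/(-514861 - 1683984) - M = (1231888 + 419835)/(-514861 - 1683984) - 1*(-850) = 1651723/(-2198845) + 850 = 1651723*(-1/2198845) + 850 = -1651723/2198845 + 850 = 1867366527/2198845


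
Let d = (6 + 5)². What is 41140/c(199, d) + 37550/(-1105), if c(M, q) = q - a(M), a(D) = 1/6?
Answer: 9821378/32045 ≈ 306.49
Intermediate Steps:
a(D) = ⅙
d = 121 (d = 11² = 121)
c(M, q) = -⅙ + q (c(M, q) = q - 1*⅙ = q - ⅙ = -⅙ + q)
41140/c(199, d) + 37550/(-1105) = 41140/(-⅙ + 121) + 37550/(-1105) = 41140/(725/6) + 37550*(-1/1105) = 41140*(6/725) - 7510/221 = 49368/145 - 7510/221 = 9821378/32045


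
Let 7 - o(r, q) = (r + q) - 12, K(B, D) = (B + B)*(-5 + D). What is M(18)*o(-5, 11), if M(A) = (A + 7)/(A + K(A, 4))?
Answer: -325/18 ≈ -18.056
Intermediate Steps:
K(B, D) = 2*B*(-5 + D) (K(B, D) = (2*B)*(-5 + D) = 2*B*(-5 + D))
M(A) = -(7 + A)/A (M(A) = (A + 7)/(A + 2*A*(-5 + 4)) = (7 + A)/(A + 2*A*(-1)) = (7 + A)/(A - 2*A) = (7 + A)/((-A)) = (7 + A)*(-1/A) = -(7 + A)/A)
o(r, q) = 19 - q - r (o(r, q) = 7 - ((r + q) - 12) = 7 - ((q + r) - 12) = 7 - (-12 + q + r) = 7 + (12 - q - r) = 19 - q - r)
M(18)*o(-5, 11) = ((-7 - 1*18)/18)*(19 - 1*11 - 1*(-5)) = ((-7 - 18)/18)*(19 - 11 + 5) = ((1/18)*(-25))*13 = -25/18*13 = -325/18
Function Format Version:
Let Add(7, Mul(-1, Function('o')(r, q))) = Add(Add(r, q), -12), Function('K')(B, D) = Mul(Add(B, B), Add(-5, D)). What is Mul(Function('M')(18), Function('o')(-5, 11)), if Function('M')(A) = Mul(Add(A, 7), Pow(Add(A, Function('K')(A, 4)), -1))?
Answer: Rational(-325, 18) ≈ -18.056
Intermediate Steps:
Function('K')(B, D) = Mul(2, B, Add(-5, D)) (Function('K')(B, D) = Mul(Mul(2, B), Add(-5, D)) = Mul(2, B, Add(-5, D)))
Function('M')(A) = Mul(-1, Pow(A, -1), Add(7, A)) (Function('M')(A) = Mul(Add(A, 7), Pow(Add(A, Mul(2, A, Add(-5, 4))), -1)) = Mul(Add(7, A), Pow(Add(A, Mul(2, A, -1)), -1)) = Mul(Add(7, A), Pow(Add(A, Mul(-2, A)), -1)) = Mul(Add(7, A), Pow(Mul(-1, A), -1)) = Mul(Add(7, A), Mul(-1, Pow(A, -1))) = Mul(-1, Pow(A, -1), Add(7, A)))
Function('o')(r, q) = Add(19, Mul(-1, q), Mul(-1, r)) (Function('o')(r, q) = Add(7, Mul(-1, Add(Add(r, q), -12))) = Add(7, Mul(-1, Add(Add(q, r), -12))) = Add(7, Mul(-1, Add(-12, q, r))) = Add(7, Add(12, Mul(-1, q), Mul(-1, r))) = Add(19, Mul(-1, q), Mul(-1, r)))
Mul(Function('M')(18), Function('o')(-5, 11)) = Mul(Mul(Pow(18, -1), Add(-7, Mul(-1, 18))), Add(19, Mul(-1, 11), Mul(-1, -5))) = Mul(Mul(Rational(1, 18), Add(-7, -18)), Add(19, -11, 5)) = Mul(Mul(Rational(1, 18), -25), 13) = Mul(Rational(-25, 18), 13) = Rational(-325, 18)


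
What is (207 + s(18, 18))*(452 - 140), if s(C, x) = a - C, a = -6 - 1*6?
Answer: 55224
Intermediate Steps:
a = -12 (a = -6 - 6 = -12)
s(C, x) = -12 - C
(207 + s(18, 18))*(452 - 140) = (207 + (-12 - 1*18))*(452 - 140) = (207 + (-12 - 18))*312 = (207 - 30)*312 = 177*312 = 55224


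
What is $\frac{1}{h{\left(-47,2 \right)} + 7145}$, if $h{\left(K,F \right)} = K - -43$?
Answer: $\frac{1}{7141} \approx 0.00014004$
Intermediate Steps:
$h{\left(K,F \right)} = 43 + K$ ($h{\left(K,F \right)} = K + 43 = 43 + K$)
$\frac{1}{h{\left(-47,2 \right)} + 7145} = \frac{1}{\left(43 - 47\right) + 7145} = \frac{1}{-4 + 7145} = \frac{1}{7141}$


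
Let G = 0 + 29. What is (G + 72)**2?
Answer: 10201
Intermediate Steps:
G = 29
(G + 72)**2 = (29 + 72)**2 = 101**2 = 10201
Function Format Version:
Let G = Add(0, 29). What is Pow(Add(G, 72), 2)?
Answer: 10201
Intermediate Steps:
G = 29
Pow(Add(G, 72), 2) = Pow(Add(29, 72), 2) = Pow(101, 2) = 10201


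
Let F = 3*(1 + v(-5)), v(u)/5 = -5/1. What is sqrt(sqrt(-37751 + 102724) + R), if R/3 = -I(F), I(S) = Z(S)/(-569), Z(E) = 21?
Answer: sqrt(35847 + 323761*sqrt(64973))/569 ≈ 15.969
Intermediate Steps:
v(u) = -25 (v(u) = 5*(-5/1) = 5*(-5*1) = 5*(-5) = -25)
F = -72 (F = 3*(1 - 25) = 3*(-24) = -72)
I(S) = -21/569 (I(S) = 21/(-569) = 21*(-1/569) = -21/569)
R = 63/569 (R = 3*(-1*(-21/569)) = 3*(21/569) = 63/569 ≈ 0.11072)
sqrt(sqrt(-37751 + 102724) + R) = sqrt(sqrt(-37751 + 102724) + 63/569) = sqrt(sqrt(64973) + 63/569) = sqrt(63/569 + sqrt(64973))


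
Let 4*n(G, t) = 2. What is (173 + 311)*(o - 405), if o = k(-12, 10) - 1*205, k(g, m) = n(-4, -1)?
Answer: -294998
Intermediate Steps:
n(G, t) = ½ (n(G, t) = (¼)*2 = ½)
k(g, m) = ½
o = -409/2 (o = ½ - 1*205 = ½ - 205 = -409/2 ≈ -204.50)
(173 + 311)*(o - 405) = (173 + 311)*(-409/2 - 405) = 484*(-1219/2) = -294998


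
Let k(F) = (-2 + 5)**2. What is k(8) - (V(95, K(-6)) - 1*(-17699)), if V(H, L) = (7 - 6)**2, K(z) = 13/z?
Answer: -17691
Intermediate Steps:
k(F) = 9 (k(F) = 3**2 = 9)
V(H, L) = 1 (V(H, L) = 1**2 = 1)
k(8) - (V(95, K(-6)) - 1*(-17699)) = 9 - (1 - 1*(-17699)) = 9 - (1 + 17699) = 9 - 1*17700 = 9 - 17700 = -17691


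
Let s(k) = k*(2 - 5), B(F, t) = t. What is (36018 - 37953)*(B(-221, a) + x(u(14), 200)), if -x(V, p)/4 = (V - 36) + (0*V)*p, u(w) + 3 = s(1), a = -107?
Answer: -118035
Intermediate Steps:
s(k) = -3*k (s(k) = k*(-3) = -3*k)
u(w) = -6 (u(w) = -3 - 3*1 = -3 - 3 = -6)
x(V, p) = 144 - 4*V (x(V, p) = -4*((V - 36) + (0*V)*p) = -4*((-36 + V) + 0*p) = -4*((-36 + V) + 0) = -4*(-36 + V) = 144 - 4*V)
(36018 - 37953)*(B(-221, a) + x(u(14), 200)) = (36018 - 37953)*(-107 + (144 - 4*(-6))) = -1935*(-107 + (144 + 24)) = -1935*(-107 + 168) = -1935*61 = -118035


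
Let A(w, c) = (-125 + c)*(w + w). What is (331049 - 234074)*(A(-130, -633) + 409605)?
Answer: 58833277875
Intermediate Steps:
A(w, c) = 2*w*(-125 + c) (A(w, c) = (-125 + c)*(2*w) = 2*w*(-125 + c))
(331049 - 234074)*(A(-130, -633) + 409605) = (331049 - 234074)*(2*(-130)*(-125 - 633) + 409605) = 96975*(2*(-130)*(-758) + 409605) = 96975*(197080 + 409605) = 96975*606685 = 58833277875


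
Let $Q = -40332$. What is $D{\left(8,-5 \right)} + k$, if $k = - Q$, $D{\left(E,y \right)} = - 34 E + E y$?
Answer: $40020$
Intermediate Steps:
$k = 40332$ ($k = \left(-1\right) \left(-40332\right) = 40332$)
$D{\left(8,-5 \right)} + k = 8 \left(-34 - 5\right) + 40332 = 8 \left(-39\right) + 40332 = -312 + 40332 = 40020$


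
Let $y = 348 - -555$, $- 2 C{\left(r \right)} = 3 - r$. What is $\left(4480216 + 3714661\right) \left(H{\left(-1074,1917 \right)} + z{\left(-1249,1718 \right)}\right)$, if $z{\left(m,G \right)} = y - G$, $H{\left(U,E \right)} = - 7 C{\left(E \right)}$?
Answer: $-61576305778$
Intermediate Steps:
$C{\left(r \right)} = - \frac{3}{2} + \frac{r}{2}$ ($C{\left(r \right)} = - \frac{3 - r}{2} = - \frac{3}{2} + \frac{r}{2}$)
$y = 903$ ($y = 348 + 555 = 903$)
$H{\left(U,E \right)} = \frac{21}{2} - \frac{7 E}{2}$ ($H{\left(U,E \right)} = - 7 \left(- \frac{3}{2} + \frac{E}{2}\right) = \frac{21}{2} - \frac{7 E}{2}$)
$z{\left(m,G \right)} = 903 - G$
$\left(4480216 + 3714661\right) \left(H{\left(-1074,1917 \right)} + z{\left(-1249,1718 \right)}\right) = \left(4480216 + 3714661\right) \left(\left(\frac{21}{2} - \frac{13419}{2}\right) + \left(903 - 1718\right)\right) = 8194877 \left(\left(\frac{21}{2} - \frac{13419}{2}\right) + \left(903 - 1718\right)\right) = 8194877 \left(-6699 - 815\right) = 8194877 \left(-7514\right) = -61576305778$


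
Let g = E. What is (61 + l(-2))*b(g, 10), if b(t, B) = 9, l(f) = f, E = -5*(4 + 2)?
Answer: 531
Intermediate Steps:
E = -30 (E = -5*6 = -30)
g = -30
(61 + l(-2))*b(g, 10) = (61 - 2)*9 = 59*9 = 531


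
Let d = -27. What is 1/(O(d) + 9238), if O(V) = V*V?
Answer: 1/9967 ≈ 0.00010033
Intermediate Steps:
O(V) = V²
1/(O(d) + 9238) = 1/((-27)² + 9238) = 1/(729 + 9238) = 1/9967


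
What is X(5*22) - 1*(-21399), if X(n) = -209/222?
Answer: 4750369/222 ≈ 21398.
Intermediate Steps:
X(n) = -209/222 (X(n) = -209*1/222 = -209/222)
X(5*22) - 1*(-21399) = -209/222 - 1*(-21399) = -209/222 + 21399 = 4750369/222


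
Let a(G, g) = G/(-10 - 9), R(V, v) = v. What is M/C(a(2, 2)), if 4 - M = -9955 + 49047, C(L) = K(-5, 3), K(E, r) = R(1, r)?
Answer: -39088/3 ≈ -13029.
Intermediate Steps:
K(E, r) = r
a(G, g) = -G/19 (a(G, g) = G/(-19) = -G/19)
C(L) = 3
M = -39088 (M = 4 - (-9955 + 49047) = 4 - 1*39092 = 4 - 39092 = -39088)
M/C(a(2, 2)) = -39088/3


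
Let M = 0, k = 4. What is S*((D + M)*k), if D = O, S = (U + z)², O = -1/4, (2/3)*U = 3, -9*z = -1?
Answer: -6889/324 ≈ -21.262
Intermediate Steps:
z = ⅑ (z = -⅑*(-1) = ⅑ ≈ 0.11111)
U = 9/2 (U = (3/2)*3 = 9/2 ≈ 4.5000)
O = -¼ (O = -1*¼ = -¼ ≈ -0.25000)
S = 6889/324 (S = (9/2 + ⅑)² = (83/18)² = 6889/324 ≈ 21.262)
D = -¼ ≈ -0.25000
S*((D + M)*k) = 6889*((-¼ + 0)*4)/324 = 6889*(-¼*4)/324 = (6889/324)*(-1) = -6889/324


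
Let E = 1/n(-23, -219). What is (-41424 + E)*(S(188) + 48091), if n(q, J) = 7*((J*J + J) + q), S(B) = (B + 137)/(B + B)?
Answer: -250207812251060131/125596408 ≈ -1.9922e+9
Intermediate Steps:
S(B) = (137 + B)/(2*B) (S(B) = (137 + B)/((2*B)) = (137 + B)*(1/(2*B)) = (137 + B)/(2*B))
n(q, J) = 7*J + 7*q + 7*J² (n(q, J) = 7*((J² + J) + q) = 7*((J + J²) + q) = 7*(J + q + J²) = 7*J + 7*q + 7*J²)
E = 1/334033 (E = 1/(7*(-219) + 7*(-23) + 7*(-219)²) = 1/(-1533 - 161 + 7*47961) = 1/(-1533 - 161 + 335727) = 1/334033 ≈ 2.9937e-6)
(-41424 + E)*(S(188) + 48091) = (-41424 + 1/334033)*((½)*(137 + 188)/188 + 48091) = -13836982991*((½)*(1/188)*325 + 48091)/334033 = -13836982991*(325/376 + 48091)/334033 = -13836982991/334033*18082541/376 = -250207812251060131/125596408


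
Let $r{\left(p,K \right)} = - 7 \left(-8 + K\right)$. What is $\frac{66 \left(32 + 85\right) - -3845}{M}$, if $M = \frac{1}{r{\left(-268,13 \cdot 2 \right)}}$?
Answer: $-1457442$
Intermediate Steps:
$r{\left(p,K \right)} = 56 - 7 K$
$M = - \frac{1}{126}$ ($M = \frac{1}{56 - 7 \cdot 13 \cdot 2} = \frac{1}{56 - 182} = \frac{1}{-126} = - \frac{1}{126} \approx -0.0079365$)
$\frac{66 \left(32 + 85\right) - -3845}{M} = \frac{66 \left(32 + 85\right) - -3845}{- \frac{1}{126}} = \left(66 \cdot 117 + 3845\right) \left(-126\right) = \left(7722 + 3845\right) \left(-126\right) = 11567 \left(-126\right) = -1457442$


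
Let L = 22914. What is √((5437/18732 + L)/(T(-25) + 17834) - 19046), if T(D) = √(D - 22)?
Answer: √4683*√((-6362201099963 - 356769672*I*√47)/(17834 + I*√47))/9366 ≈ 1.7895e-6 - 138.0*I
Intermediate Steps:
T(D) = √(-22 + D)
√((5437/18732 + L)/(T(-25) + 17834) - 19046) = √((5437/18732 + 22914)/(√(-22 - 25) + 17834) - 19046) = √((5437*(1/18732) + 22914)/(√(-47) + 17834) - 19046) = √((5437/18732 + 22914)/(I*√47 + 17834) - 19046) = √(429230485/(18732*(17834 + I*√47)) - 19046) = √(-19046 + 429230485/(18732*(17834 + I*√47)))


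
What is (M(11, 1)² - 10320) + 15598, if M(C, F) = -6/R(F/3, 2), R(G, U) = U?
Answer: 5287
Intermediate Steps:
M(C, F) = -3 (M(C, F) = -6/2 = -6*½ = -3)
(M(11, 1)² - 10320) + 15598 = ((-3)² - 10320) + 15598 = (9 - 10320) + 15598 = -10311 + 15598 = 5287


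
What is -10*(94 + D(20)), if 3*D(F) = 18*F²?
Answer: -24940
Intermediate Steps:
D(F) = 6*F² (D(F) = (18*F²)/3 = 6*F²)
-10*(94 + D(20)) = -10*(94 + 6*20²) = -10*(94 + 6*400) = -10*(94 + 2400) = -10*2494 = -24940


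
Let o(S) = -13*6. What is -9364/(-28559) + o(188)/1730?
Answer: 6986059/24703535 ≈ 0.28280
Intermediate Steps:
o(S) = -78
-9364/(-28559) + o(188)/1730 = -9364/(-28559) - 78/1730 = -9364*(-1/28559) - 78*1/1730 = 9364/28559 - 39/865 = 6986059/24703535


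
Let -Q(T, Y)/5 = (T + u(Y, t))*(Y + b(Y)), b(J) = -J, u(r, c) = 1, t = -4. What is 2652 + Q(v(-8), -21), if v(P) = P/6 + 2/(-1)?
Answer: 2652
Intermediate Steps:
v(P) = -2 + P/6 (v(P) = P*(⅙) + 2*(-1) = P/6 - 2 = -2 + P/6)
Q(T, Y) = 0 (Q(T, Y) = -5*(T + 1)*(Y - Y) = -5*(1 + T)*0 = -5*0 = 0)
2652 + Q(v(-8), -21) = 2652 + 0 = 2652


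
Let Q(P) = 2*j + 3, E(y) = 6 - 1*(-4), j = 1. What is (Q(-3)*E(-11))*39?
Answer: 1950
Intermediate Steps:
E(y) = 10 (E(y) = 6 + 4 = 10)
Q(P) = 5 (Q(P) = 2*1 + 3 = 2 + 3 = 5)
(Q(-3)*E(-11))*39 = (5*10)*39 = 50*39 = 1950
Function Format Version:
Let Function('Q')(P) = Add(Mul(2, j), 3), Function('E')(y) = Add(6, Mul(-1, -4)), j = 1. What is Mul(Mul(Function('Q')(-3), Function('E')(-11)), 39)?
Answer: 1950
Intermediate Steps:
Function('E')(y) = 10 (Function('E')(y) = Add(6, 4) = 10)
Function('Q')(P) = 5 (Function('Q')(P) = Add(Mul(2, 1), 3) = Add(2, 3) = 5)
Mul(Mul(Function('Q')(-3), Function('E')(-11)), 39) = Mul(Mul(5, 10), 39) = Mul(50, 39) = 1950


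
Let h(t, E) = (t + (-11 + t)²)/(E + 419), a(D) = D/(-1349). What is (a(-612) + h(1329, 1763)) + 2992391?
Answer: 8810503280019/2943518 ≈ 2.9932e+6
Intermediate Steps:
a(D) = -D/1349 (a(D) = D*(-1/1349) = -D/1349)
h(t, E) = (t + (-11 + t)²)/(419 + E)
(a(-612) + h(1329, 1763)) + 2992391 = (-1/1349*(-612) + (1329 + (-11 + 1329)²)/(419 + 1763)) + 2992391 = (612/1349 + (1329 + 1318²)/2182) + 2992391 = (612/1349 + (1329 + 1737124)/2182) + 2992391 = (612/1349 + (1/2182)*1738453) + 2992391 = (612/1349 + 1738453/2182) + 2992391 = 2346508481/2943518 + 2992391 = 8810503280019/2943518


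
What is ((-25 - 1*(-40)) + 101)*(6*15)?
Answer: 10440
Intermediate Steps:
((-25 - 1*(-40)) + 101)*(6*15) = ((-25 + 40) + 101)*90 = (15 + 101)*90 = 116*90 = 10440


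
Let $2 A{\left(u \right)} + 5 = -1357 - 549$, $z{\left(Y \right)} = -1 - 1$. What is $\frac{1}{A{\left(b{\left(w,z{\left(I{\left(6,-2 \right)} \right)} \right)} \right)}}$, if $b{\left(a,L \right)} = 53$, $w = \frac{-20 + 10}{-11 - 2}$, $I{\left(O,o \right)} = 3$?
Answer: $- \frac{2}{1911} \approx -0.0010466$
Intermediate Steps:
$z{\left(Y \right)} = -2$ ($z{\left(Y \right)} = -1 + \left(-5 + 4\right) = -1 - 1 = -2$)
$w = \frac{10}{13}$ ($w = - \frac{10}{-13} = \left(-10\right) \left(- \frac{1}{13}\right) = \frac{10}{13} \approx 0.76923$)
$A{\left(u \right)} = - \frac{1911}{2}$ ($A{\left(u \right)} = - \frac{5}{2} + \frac{-1357 - 549}{2} = - \frac{5}{2} + \frac{1}{2} \left(-1906\right) = - \frac{5}{2} - 953 = - \frac{1911}{2}$)
$\frac{1}{A{\left(b{\left(w,z{\left(I{\left(6,-2 \right)} \right)} \right)} \right)}} = \frac{1}{- \frac{1911}{2}} = - \frac{2}{1911}$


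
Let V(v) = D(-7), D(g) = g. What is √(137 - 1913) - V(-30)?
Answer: 7 + 4*I*√111 ≈ 7.0 + 42.143*I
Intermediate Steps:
V(v) = -7
√(137 - 1913) - V(-30) = √(137 - 1913) - 1*(-7) = √(-1776) + 7 = 4*I*√111 + 7 = 7 + 4*I*√111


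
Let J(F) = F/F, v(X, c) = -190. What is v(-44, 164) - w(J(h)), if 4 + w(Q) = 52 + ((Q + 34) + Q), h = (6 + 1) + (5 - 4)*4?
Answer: -274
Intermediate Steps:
h = 11 (h = 7 + 1*4 = 7 + 4 = 11)
J(F) = 1
w(Q) = 82 + 2*Q (w(Q) = -4 + (52 + ((Q + 34) + Q)) = -4 + (52 + ((34 + Q) + Q)) = -4 + (52 + (34 + 2*Q)) = -4 + (86 + 2*Q) = 82 + 2*Q)
v(-44, 164) - w(J(h)) = -190 - (82 + 2*1) = -190 - (82 + 2) = -190 - 1*84 = -190 - 84 = -274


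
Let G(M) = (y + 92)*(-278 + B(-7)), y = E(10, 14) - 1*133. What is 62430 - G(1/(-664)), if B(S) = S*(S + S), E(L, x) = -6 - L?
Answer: 52170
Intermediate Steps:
B(S) = 2*S**2 (B(S) = S*(2*S) = 2*S**2)
y = -149 (y = (-6 - 1*10) - 1*133 = (-6 - 10) - 133 = -16 - 133 = -149)
G(M) = 10260 (G(M) = (-149 + 92)*(-278 + 2*(-7)**2) = -57*(-278 + 2*49) = -57*(-278 + 98) = -57*(-180) = 10260)
62430 - G(1/(-664)) = 62430 - 1*10260 = 62430 - 10260 = 52170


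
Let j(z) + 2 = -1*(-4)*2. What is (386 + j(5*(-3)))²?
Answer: 153664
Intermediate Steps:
j(z) = 6 (j(z) = -2 - 1*(-4)*2 = -2 + 4*2 = -2 + 8 = 6)
(386 + j(5*(-3)))² = (386 + 6)² = 392² = 153664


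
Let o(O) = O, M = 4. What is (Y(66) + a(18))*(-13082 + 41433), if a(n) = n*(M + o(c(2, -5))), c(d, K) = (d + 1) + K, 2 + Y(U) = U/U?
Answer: 992285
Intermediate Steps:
Y(U) = -1 (Y(U) = -2 + U/U = -2 + 1 = -1)
c(d, K) = 1 + K + d (c(d, K) = (1 + d) + K = 1 + K + d)
a(n) = 2*n (a(n) = n*(4 + (1 - 5 + 2)) = n*(4 - 2) = n*2 = 2*n)
(Y(66) + a(18))*(-13082 + 41433) = (-1 + 2*18)*(-13082 + 41433) = (-1 + 36)*28351 = 35*28351 = 992285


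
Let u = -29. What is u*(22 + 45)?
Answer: -1943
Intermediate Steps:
u*(22 + 45) = -29*(22 + 45) = -29*67 = -1943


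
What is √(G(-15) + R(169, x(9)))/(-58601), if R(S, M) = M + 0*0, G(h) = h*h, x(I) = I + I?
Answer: -9*√3/58601 ≈ -0.00026601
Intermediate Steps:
x(I) = 2*I
G(h) = h²
R(S, M) = M (R(S, M) = M + 0 = M)
√(G(-15) + R(169, x(9)))/(-58601) = √((-15)² + 2*9)/(-58601) = √(225 + 18)*(-1/58601) = √243*(-1/58601) = (9*√3)*(-1/58601) = -9*√3/58601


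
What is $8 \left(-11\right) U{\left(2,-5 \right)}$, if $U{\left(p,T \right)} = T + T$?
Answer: $880$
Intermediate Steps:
$U{\left(p,T \right)} = 2 T$
$8 \left(-11\right) U{\left(2,-5 \right)} = 8 \left(-11\right) 2 \left(-5\right) = \left(-88\right) \left(-10\right) = 880$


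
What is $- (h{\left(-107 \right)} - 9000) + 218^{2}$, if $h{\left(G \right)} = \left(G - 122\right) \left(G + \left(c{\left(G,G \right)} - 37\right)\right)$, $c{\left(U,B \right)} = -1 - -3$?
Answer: $24006$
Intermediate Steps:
$c{\left(U,B \right)} = 2$ ($c{\left(U,B \right)} = -1 + 3 = 2$)
$h{\left(G \right)} = \left(-122 + G\right) \left(-35 + G\right)$ ($h{\left(G \right)} = \left(G - 122\right) \left(G + \left(2 - 37\right)\right) = \left(-122 + G\right) \left(G + \left(2 - 37\right)\right) = \left(-122 + G\right) \left(G - 35\right) = \left(-122 + G\right) \left(-35 + G\right)$)
$- (h{\left(-107 \right)} - 9000) + 218^{2} = - (\left(4270 + \left(-107\right)^{2} - -16799\right) - 9000) + 218^{2} = - (\left(4270 + 11449 + 16799\right) - 9000) + 47524 = - (32518 - 9000) + 47524 = \left(-1\right) 23518 + 47524 = -23518 + 47524 = 24006$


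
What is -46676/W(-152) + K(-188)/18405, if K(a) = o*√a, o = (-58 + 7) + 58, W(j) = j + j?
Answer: 11669/76 + 14*I*√47/18405 ≈ 153.54 + 0.0052148*I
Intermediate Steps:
W(j) = 2*j
o = 7 (o = -51 + 58 = 7)
K(a) = 7*√a
-46676/W(-152) + K(-188)/18405 = -46676/(2*(-152)) + (7*√(-188))/18405 = -46676/(-304) + (7*(2*I*√47))*(1/18405) = -46676*(-1/304) + (14*I*√47)*(1/18405) = 11669/76 + 14*I*√47/18405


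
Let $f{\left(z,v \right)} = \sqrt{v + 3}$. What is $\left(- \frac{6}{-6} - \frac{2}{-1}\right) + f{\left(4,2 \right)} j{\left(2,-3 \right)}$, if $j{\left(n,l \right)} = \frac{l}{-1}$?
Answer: $3 + 3 \sqrt{5} \approx 9.7082$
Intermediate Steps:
$j{\left(n,l \right)} = - l$ ($j{\left(n,l \right)} = l \left(-1\right) = - l$)
$f{\left(z,v \right)} = \sqrt{3 + v}$
$\left(- \frac{6}{-6} - \frac{2}{-1}\right) + f{\left(4,2 \right)} j{\left(2,-3 \right)} = \left(- \frac{6}{-6} - \frac{2}{-1}\right) + \sqrt{3 + 2} \left(\left(-1\right) \left(-3\right)\right) = \left(\left(-6\right) \left(- \frac{1}{6}\right) - -2\right) + \sqrt{5} \cdot 3 = \left(1 + 2\right) + 3 \sqrt{5} = 3 + 3 \sqrt{5}$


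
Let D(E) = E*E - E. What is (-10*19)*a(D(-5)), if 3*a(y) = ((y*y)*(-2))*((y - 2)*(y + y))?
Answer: 191520000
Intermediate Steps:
D(E) = E² - E
a(y) = -4*y³*(-2 + y)/3 (a(y) = (((y*y)*(-2))*((y - 2)*(y + y)))/3 = ((y²*(-2))*((-2 + y)*(2*y)))/3 = ((-2*y²)*(2*y*(-2 + y)))/3 = (-4*y³*(-2 + y))/3 = -4*y³*(-2 + y)/3)
(-10*19)*a(D(-5)) = (-10*19)*(4*(-5*(-1 - 5))³*(2 - (-5)*(-1 - 5))/3) = -760*(-5*(-6))³*(2 - (-5)*(-6))/3 = -760*30³*(2 - 1*30)/3 = -760*27000*(2 - 30)/3 = -760*27000*(-28)/3 = -190*(-1008000) = 191520000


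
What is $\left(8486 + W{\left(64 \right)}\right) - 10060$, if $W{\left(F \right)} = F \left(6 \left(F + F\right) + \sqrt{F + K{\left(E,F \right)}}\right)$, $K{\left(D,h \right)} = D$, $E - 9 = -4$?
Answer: $47578 + 64 \sqrt{69} \approx 48110.0$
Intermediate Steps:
$E = 5$ ($E = 9 - 4 = 5$)
$W{\left(F \right)} = F \left(\sqrt{5 + F} + 12 F\right)$ ($W{\left(F \right)} = F \left(6 \left(F + F\right) + \sqrt{F + 5}\right) = F \left(6 \cdot 2 F + \sqrt{5 + F}\right) = F \left(12 F + \sqrt{5 + F}\right) = F \left(\sqrt{5 + F} + 12 F\right)$)
$\left(8486 + W{\left(64 \right)}\right) - 10060 = \left(8486 + 64 \left(\sqrt{5 + 64} + 12 \cdot 64\right)\right) - 10060 = \left(8486 + 64 \left(\sqrt{69} + 768\right)\right) - 10060 = \left(8486 + 64 \left(768 + \sqrt{69}\right)\right) - 10060 = \left(8486 + \left(49152 + 64 \sqrt{69}\right)\right) - 10060 = \left(57638 + 64 \sqrt{69}\right) - 10060 = 47578 + 64 \sqrt{69}$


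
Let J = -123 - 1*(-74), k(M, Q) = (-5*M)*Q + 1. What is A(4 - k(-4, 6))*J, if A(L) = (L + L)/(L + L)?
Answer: -49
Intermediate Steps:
k(M, Q) = 1 - 5*M*Q (k(M, Q) = -5*M*Q + 1 = 1 - 5*M*Q)
A(L) = 1 (A(L) = (2*L)/((2*L)) = (2*L)*(1/(2*L)) = 1)
J = -49 (J = -123 + 74 = -49)
A(4 - k(-4, 6))*J = 1*(-49) = -49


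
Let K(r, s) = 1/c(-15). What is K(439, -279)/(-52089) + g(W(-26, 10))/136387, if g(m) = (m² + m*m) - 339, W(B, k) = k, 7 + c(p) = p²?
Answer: -1578537265/1548729212574 ≈ -0.0010192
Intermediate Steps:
c(p) = -7 + p²
g(m) = -339 + 2*m² (g(m) = (m² + m²) - 339 = 2*m² - 339 = -339 + 2*m²)
K(r, s) = 1/218 (K(r, s) = 1/(-7 + (-15)²) = 1/(-7 + 225) = 1/218)
K(439, -279)/(-52089) + g(W(-26, 10))/136387 = (1/218)/(-52089) + (-339 + 2*10²)/136387 = (1/218)*(-1/52089) + (-339 + 2*100)*(1/136387) = -1/11355402 + (-339 + 200)*(1/136387) = -1/11355402 - 139*1/136387 = -1/11355402 - 139/136387 = -1578537265/1548729212574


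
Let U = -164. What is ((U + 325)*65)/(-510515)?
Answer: -2093/102103 ≈ -0.020499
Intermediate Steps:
((U + 325)*65)/(-510515) = ((-164 + 325)*65)/(-510515) = (161*65)*(-1/510515) = 10465*(-1/510515) = -2093/102103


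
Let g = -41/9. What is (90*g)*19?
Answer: -7790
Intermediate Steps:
g = -41/9 (g = -41*⅑ = -41/9 ≈ -4.5556)
(90*g)*19 = (90*(-41/9))*19 = -410*19 = -7790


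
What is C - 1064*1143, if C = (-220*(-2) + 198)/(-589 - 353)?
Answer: -572807911/471 ≈ -1.2162e+6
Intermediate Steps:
C = -319/471 (C = (440 + 198)/(-942) = 638*(-1/942) = -319/471 ≈ -0.67728)
C - 1064*1143 = -319/471 - 1064*1143 = -319/471 - 1216152 = -572807911/471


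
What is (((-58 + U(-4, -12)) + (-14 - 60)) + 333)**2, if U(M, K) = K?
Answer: 35721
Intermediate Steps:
(((-58 + U(-4, -12)) + (-14 - 60)) + 333)**2 = (((-58 - 12) + (-14 - 60)) + 333)**2 = ((-70 - 74) + 333)**2 = (-144 + 333)**2 = 189**2 = 35721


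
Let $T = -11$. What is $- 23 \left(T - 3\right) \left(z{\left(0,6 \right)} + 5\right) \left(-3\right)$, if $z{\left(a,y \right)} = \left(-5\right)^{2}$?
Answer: $-28980$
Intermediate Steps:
$z{\left(a,y \right)} = 25$
$- 23 \left(T - 3\right) \left(z{\left(0,6 \right)} + 5\right) \left(-3\right) = - 23 \left(-11 - 3\right) \left(25 + 5\right) \left(-3\right) = \left(-23\right) \left(-14\right) 30 \left(-3\right) = 322 \left(-90\right) = -28980$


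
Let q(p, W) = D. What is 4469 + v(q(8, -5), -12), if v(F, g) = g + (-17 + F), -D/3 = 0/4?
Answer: 4440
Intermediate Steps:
D = 0 (D = -0/4 = -3*0 = 0)
q(p, W) = 0
v(F, g) = -17 + F + g
4469 + v(q(8, -5), -12) = 4469 + (-17 + 0 - 12) = 4469 - 29 = 4440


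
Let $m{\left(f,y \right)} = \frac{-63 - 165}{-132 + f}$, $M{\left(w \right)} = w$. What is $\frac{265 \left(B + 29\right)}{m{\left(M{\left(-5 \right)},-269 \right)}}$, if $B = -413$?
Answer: $- \frac{1161760}{19} \approx -61145.0$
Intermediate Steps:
$m{\left(f,y \right)} = - \frac{228}{-132 + f}$
$\frac{265 \left(B + 29\right)}{m{\left(M{\left(-5 \right)},-269 \right)}} = \frac{265 \left(-413 + 29\right)}{\left(-228\right) \frac{1}{-132 - 5}} = \frac{265 \left(-384\right)}{\left(-228\right) \frac{1}{-137}} = - \frac{101760}{\left(-228\right) \left(- \frac{1}{137}\right)} = - \frac{101760}{\frac{228}{137}} = \left(-101760\right) \frac{137}{228} = - \frac{1161760}{19}$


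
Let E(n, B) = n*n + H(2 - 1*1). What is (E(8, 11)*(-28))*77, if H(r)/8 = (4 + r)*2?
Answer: -310464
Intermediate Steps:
H(r) = 64 + 16*r (H(r) = 8*((4 + r)*2) = 8*(8 + 2*r) = 64 + 16*r)
E(n, B) = 80 + n² (E(n, B) = n*n + (64 + 16*(2 - 1*1)) = n² + (64 + 16*(2 - 1)) = n² + (64 + 16*1) = n² + (64 + 16) = n² + 80 = 80 + n²)
(E(8, 11)*(-28))*77 = ((80 + 8²)*(-28))*77 = ((80 + 64)*(-28))*77 = (144*(-28))*77 = -4032*77 = -310464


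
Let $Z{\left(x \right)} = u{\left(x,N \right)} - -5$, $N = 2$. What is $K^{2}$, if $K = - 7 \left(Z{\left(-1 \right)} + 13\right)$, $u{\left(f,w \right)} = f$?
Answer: $14161$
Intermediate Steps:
$Z{\left(x \right)} = 5 + x$ ($Z{\left(x \right)} = x - -5 = x + 5 = 5 + x$)
$K = -119$ ($K = - 7 \left(\left(5 - 1\right) + 13\right) = - 7 \left(4 + 13\right) = \left(-7\right) 17 = -119$)
$K^{2} = \left(-119\right)^{2} = 14161$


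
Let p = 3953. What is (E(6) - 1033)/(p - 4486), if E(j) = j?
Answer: 79/41 ≈ 1.9268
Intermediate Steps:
(E(6) - 1033)/(p - 4486) = (6 - 1033)/(3953 - 4486) = -1027/(-533) = -1027*(-1/533) = 79/41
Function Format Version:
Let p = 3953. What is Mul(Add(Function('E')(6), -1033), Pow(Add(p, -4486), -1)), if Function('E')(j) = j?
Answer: Rational(79, 41) ≈ 1.9268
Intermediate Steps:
Mul(Add(Function('E')(6), -1033), Pow(Add(p, -4486), -1)) = Mul(Add(6, -1033), Pow(Add(3953, -4486), -1)) = Mul(-1027, Pow(-533, -1)) = Mul(-1027, Rational(-1, 533)) = Rational(79, 41)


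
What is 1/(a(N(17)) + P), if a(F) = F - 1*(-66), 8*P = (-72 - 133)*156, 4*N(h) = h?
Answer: -4/15709 ≈ -0.00025463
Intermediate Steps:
N(h) = h/4
P = -7995/2 (P = ((-72 - 133)*156)/8 = (-205*156)/8 = (⅛)*(-31980) = -7995/2 ≈ -3997.5)
a(F) = 66 + F (a(F) = F + 66 = 66 + F)
1/(a(N(17)) + P) = 1/((66 + (¼)*17) - 7995/2) = 1/((66 + 17/4) - 7995/2) = 1/(281/4 - 7995/2) = 1/(-15709/4) = -4/15709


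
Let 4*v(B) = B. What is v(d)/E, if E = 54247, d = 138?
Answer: 69/108494 ≈ 0.00063598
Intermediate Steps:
v(B) = B/4
v(d)/E = ((¼)*138)/54247 = (69/2)*(1/54247) = 69/108494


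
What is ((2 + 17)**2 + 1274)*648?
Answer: 1059480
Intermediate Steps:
((2 + 17)**2 + 1274)*648 = (19**2 + 1274)*648 = (361 + 1274)*648 = 1635*648 = 1059480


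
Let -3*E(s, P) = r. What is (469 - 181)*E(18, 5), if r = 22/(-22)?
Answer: 96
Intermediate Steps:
r = -1 (r = 22*(-1/22) = -1)
E(s, P) = ⅓ (E(s, P) = -⅓*(-1) = ⅓)
(469 - 181)*E(18, 5) = (469 - 181)*(⅓) = 288*(⅓) = 96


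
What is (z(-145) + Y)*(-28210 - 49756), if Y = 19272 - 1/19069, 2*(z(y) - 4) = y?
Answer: -28550489646623/19069 ≈ -1.4972e+9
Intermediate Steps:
z(y) = 4 + y/2
Y = 367497767/19069 (Y = 19272 - 1*1/19069 = 19272 - 1/19069 = 367497767/19069 ≈ 19272.)
(z(-145) + Y)*(-28210 - 49756) = ((4 + (1/2)*(-145)) + 367497767/19069)*(-28210 - 49756) = ((4 - 145/2) + 367497767/19069)*(-77966) = (-137/2 + 367497767/19069)*(-77966) = (732383081/38138)*(-77966) = -28550489646623/19069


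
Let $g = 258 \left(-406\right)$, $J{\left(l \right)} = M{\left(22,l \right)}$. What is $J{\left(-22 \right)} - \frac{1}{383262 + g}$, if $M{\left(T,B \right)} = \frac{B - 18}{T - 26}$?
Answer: $\frac{2785139}{278514} \approx 10.0$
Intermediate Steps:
$M{\left(T,B \right)} = \frac{-18 + B}{-26 + T}$
$J{\left(l \right)} = \frac{9}{2} - \frac{l}{4}$ ($J{\left(l \right)} = \frac{-18 + l}{-26 + 22} = \frac{-18 + l}{-4} = - \frac{-18 + l}{4} = \frac{9}{2} - \frac{l}{4}$)
$g = -104748$
$J{\left(-22 \right)} - \frac{1}{383262 + g} = \left(\frac{9}{2} - - \frac{11}{2}\right) - \frac{1}{383262 - 104748} = \left(\frac{9}{2} + \frac{11}{2}\right) - \frac{1}{278514} = 10 - \frac{1}{278514} = \frac{2785139}{278514}$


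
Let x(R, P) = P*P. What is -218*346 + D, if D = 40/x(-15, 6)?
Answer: -678842/9 ≈ -75427.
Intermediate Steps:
x(R, P) = P²
D = 10/9 (D = 40/(6²) = 40/36 = 40*(1/36) = 10/9 ≈ 1.1111)
-218*346 + D = -218*346 + 10/9 = -75428 + 10/9 = -678842/9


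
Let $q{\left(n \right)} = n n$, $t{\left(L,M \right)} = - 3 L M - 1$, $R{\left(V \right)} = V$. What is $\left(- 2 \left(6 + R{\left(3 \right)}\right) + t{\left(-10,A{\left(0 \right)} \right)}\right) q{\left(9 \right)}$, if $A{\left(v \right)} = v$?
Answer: $-1539$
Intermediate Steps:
$t{\left(L,M \right)} = -1 - 3 L M$ ($t{\left(L,M \right)} = - 3 L M - 1 = -1 - 3 L M$)
$q{\left(n \right)} = n^{2}$
$\left(- 2 \left(6 + R{\left(3 \right)}\right) + t{\left(-10,A{\left(0 \right)} \right)}\right) q{\left(9 \right)} = \left(- 2 \left(6 + 3\right) - \left(1 - 0\right)\right) 9^{2} = \left(\left(-2\right) 9 + \left(-1 + 0\right)\right) 81 = \left(-18 - 1\right) 81 = \left(-19\right) 81 = -1539$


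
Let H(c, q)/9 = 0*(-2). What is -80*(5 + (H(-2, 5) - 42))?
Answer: 2960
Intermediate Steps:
H(c, q) = 0 (H(c, q) = 9*(0*(-2)) = 9*0 = 0)
-80*(5 + (H(-2, 5) - 42)) = -80*(5 + (0 - 42)) = -80*(5 - 42) = -80*(-37) = 2960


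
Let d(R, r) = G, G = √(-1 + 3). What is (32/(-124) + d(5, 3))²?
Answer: 1986/961 - 16*√2/31 ≈ 1.3367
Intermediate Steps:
G = √2 ≈ 1.4142
d(R, r) = √2
(32/(-124) + d(5, 3))² = (32/(-124) + √2)² = (32*(-1/124) + √2)² = (-8/31 + √2)²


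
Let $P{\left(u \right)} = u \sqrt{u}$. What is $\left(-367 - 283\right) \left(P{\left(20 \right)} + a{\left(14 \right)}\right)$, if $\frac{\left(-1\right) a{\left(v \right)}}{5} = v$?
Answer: $45500 - 26000 \sqrt{5} \approx -12638.0$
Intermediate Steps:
$P{\left(u \right)} = u^{\frac{3}{2}}$
$a{\left(v \right)} = - 5 v$
$\left(-367 - 283\right) \left(P{\left(20 \right)} + a{\left(14 \right)}\right) = \left(-367 - 283\right) \left(20^{\frac{3}{2}} - 70\right) = - 650 \left(40 \sqrt{5} - 70\right) = - 650 \left(-70 + 40 \sqrt{5}\right) = 45500 - 26000 \sqrt{5}$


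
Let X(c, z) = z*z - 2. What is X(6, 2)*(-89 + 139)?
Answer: 100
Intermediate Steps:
X(c, z) = -2 + z² (X(c, z) = z² - 2 = -2 + z²)
X(6, 2)*(-89 + 139) = (-2 + 2²)*(-89 + 139) = (-2 + 4)*50 = 2*50 = 100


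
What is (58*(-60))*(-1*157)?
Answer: 546360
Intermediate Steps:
(58*(-60))*(-1*157) = -3480*(-157) = 546360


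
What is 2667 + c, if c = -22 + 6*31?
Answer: 2831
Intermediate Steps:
c = 164 (c = -22 + 186 = 164)
2667 + c = 2667 + 164 = 2831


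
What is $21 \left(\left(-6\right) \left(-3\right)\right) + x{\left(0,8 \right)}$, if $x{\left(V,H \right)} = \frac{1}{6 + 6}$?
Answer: $\frac{4537}{12} \approx 378.08$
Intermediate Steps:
$x{\left(V,H \right)} = \frac{1}{12}$
$21 \left(\left(-6\right) \left(-3\right)\right) + x{\left(0,8 \right)} = 21 \left(\left(-6\right) \left(-3\right)\right) + \frac{1}{12} = 21 \cdot 18 + \frac{1}{12} = 378 + \frac{1}{12} = \frac{4537}{12}$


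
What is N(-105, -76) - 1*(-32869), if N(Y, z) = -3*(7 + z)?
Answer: 33076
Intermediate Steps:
N(Y, z) = -21 - 3*z
N(-105, -76) - 1*(-32869) = (-21 - 3*(-76)) - 1*(-32869) = (-21 + 228) + 32869 = 207 + 32869 = 33076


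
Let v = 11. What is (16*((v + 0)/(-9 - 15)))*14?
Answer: -308/3 ≈ -102.67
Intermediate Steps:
(16*((v + 0)/(-9 - 15)))*14 = (16*((11 + 0)/(-9 - 15)))*14 = (16*(11/(-24)))*14 = (16*(11*(-1/24)))*14 = (16*(-11/24))*14 = -22/3*14 = -308/3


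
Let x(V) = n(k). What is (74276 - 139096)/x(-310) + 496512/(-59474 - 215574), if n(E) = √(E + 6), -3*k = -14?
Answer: -62064/34381 - 16205*√6/2 ≈ -19849.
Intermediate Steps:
k = 14/3 (k = -⅓*(-14) = 14/3 ≈ 4.6667)
n(E) = √(6 + E)
x(V) = 4*√6/3 (x(V) = √(6 + 14/3) = √(32/3) = 4*√6/3)
(74276 - 139096)/x(-310) + 496512/(-59474 - 215574) = (74276 - 139096)/((4*√6/3)) + 496512/(-59474 - 215574) = -16205*√6/2 + 496512/(-275048) = -16205*√6/2 + 496512*(-1/275048) = -16205*√6/2 - 62064/34381 = -62064/34381 - 16205*√6/2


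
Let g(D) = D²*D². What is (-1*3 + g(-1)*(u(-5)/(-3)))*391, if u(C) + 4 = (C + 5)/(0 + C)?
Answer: -1955/3 ≈ -651.67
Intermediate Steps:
u(C) = -4 + (5 + C)/C (u(C) = -4 + (C + 5)/(0 + C) = -4 + (5 + C)/C)
g(D) = D⁴
(-1*3 + g(-1)*(u(-5)/(-3)))*391 = (-1*3 + (-1)⁴*((-3 + 5/(-5))/(-3)))*391 = (-3 + 1*((-3 + 5*(-⅕))*(-⅓)))*391 = (-3 + 1*((-3 - 1)*(-⅓)))*391 = (-3 + 1*(-4*(-⅓)))*391 = (-3 + 1*(4/3))*391 = (-3 + 4/3)*391 = -5/3*391 = -1955/3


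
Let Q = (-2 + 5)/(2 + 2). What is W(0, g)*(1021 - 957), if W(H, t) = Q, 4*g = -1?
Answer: 48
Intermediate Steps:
g = -1/4 (g = (1/4)*(-1) = -1/4 ≈ -0.25000)
Q = 3/4 ≈ 0.75000
W(H, t) = 3/4
W(0, g)*(1021 - 957) = 3*(1021 - 957)/4 = (3/4)*64 = 48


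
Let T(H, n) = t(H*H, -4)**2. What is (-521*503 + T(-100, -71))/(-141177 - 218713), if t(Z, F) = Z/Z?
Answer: 131031/179945 ≈ 0.72817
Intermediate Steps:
t(Z, F) = 1
T(H, n) = 1 (T(H, n) = 1**2 = 1)
(-521*503 + T(-100, -71))/(-141177 - 218713) = (-521*503 + 1)/(-141177 - 218713) = (-262063 + 1)/(-359890) = -262062*(-1/359890) = 131031/179945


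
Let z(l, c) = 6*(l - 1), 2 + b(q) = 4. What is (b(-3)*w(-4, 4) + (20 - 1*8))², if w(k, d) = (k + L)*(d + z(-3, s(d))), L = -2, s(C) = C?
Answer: 63504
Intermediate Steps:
b(q) = 2 (b(q) = -2 + 4 = 2)
z(l, c) = -6 + 6*l (z(l, c) = 6*(-1 + l) = -6 + 6*l)
w(k, d) = (-24 + d)*(-2 + k) (w(k, d) = (k - 2)*(d + (-6 + 6*(-3))) = (-2 + k)*(d + (-6 - 18)) = (-2 + k)*(d - 24) = (-2 + k)*(-24 + d) = (-24 + d)*(-2 + k))
(b(-3)*w(-4, 4) + (20 - 1*8))² = (2*(48 - 24*(-4) - 2*4 + 4*(-4)) + (20 - 1*8))² = (2*(48 + 96 - 8 - 16) + (20 - 8))² = (2*120 + 12)² = (240 + 12)² = 252² = 63504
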